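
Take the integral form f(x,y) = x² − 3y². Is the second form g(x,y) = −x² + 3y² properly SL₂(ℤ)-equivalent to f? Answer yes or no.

D₁ = 12, D₂ = 12
river cycle of f (length 2): (1, 2, -2), (-2, 2, 1)
river cycle of g (length 2): (-1, 2, 2), (2, 2, -1)
cycles differ ⇒ inequivalent

no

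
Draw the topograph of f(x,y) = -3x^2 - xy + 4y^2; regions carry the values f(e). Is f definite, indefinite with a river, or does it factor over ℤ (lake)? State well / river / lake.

D = b²−4ac = (-1)² − 4·(-3)·4 = 49
D = 7² is a perfect square ⇒ form factors over ℤ ⇒ lakes

lake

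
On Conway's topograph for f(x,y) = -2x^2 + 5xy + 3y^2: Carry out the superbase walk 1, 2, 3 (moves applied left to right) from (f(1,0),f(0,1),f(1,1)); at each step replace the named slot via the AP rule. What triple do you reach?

start (-2,3,6) = (f(1,0),f(0,1),f(1,1))
replace slot 1: 2·(3+6) − (-2) = 20 → (20,3,6)
replace slot 2: 2·(20+6) − 3 = 49 → (20,49,6)
replace slot 3: 2·(20+49) − 6 = 132 → (20,49,132)

20,49,132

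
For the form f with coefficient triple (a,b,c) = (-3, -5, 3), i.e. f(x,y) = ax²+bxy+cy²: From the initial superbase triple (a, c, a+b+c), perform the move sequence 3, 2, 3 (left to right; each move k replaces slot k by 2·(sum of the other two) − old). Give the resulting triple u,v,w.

start (-3,3,-5) = (f(1,0),f(0,1),f(1,1))
replace slot 3: 2·((-3)+3) − (-5) = 5 → (-3,3,5)
replace slot 2: 2·((-3)+5) − 3 = 1 → (-3,1,5)
replace slot 3: 2·((-3)+1) − 5 = -9 → (-3,1,-9)

-3,1,-9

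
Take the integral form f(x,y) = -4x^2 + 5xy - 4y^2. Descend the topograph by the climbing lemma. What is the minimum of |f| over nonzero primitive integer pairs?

translate: b→3 (≡-5 mod 8), so (4,-5,4)→(4,3,3)
flip: (4,3,3)→(3,-3,4)
translate: b→3 (≡-3 mod 6), so (3,-3,4)→(3,3,4)
reduced (well bottom): (3,3,4) with a≤c, −a<b≤a
well minimum |f| = |-3| = 3 (negative-definite)

3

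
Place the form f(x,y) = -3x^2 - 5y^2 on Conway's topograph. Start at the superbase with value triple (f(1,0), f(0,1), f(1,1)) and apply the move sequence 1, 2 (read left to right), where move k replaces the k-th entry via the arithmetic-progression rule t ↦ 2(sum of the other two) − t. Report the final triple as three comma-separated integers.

start (-3,-5,-8) = (f(1,0),f(0,1),f(1,1))
replace slot 1: 2·((-5)+(-8)) − (-3) = -23 → (-23,-5,-8)
replace slot 2: 2·((-23)+(-8)) − (-5) = -57 → (-23,-57,-8)

-23,-57,-8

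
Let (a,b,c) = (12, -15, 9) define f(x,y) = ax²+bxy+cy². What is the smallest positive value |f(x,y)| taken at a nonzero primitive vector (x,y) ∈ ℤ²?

translate: b→9 (≡-15 mod 24), so (12,-15,9)→(12,9,6)
flip: (12,9,6)→(6,-9,12)
translate: b→3 (≡-9 mod 12), so (6,-9,12)→(6,3,9)
reduced (well bottom): (6,3,9) with a≤c, −a<b≤a
well minimum = a = 6

6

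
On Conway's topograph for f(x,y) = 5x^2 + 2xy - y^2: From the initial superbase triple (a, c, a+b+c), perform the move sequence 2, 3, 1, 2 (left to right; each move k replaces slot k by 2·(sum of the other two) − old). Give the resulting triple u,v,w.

start (5,-1,6) = (f(1,0),f(0,1),f(1,1))
replace slot 2: 2·(5+6) − (-1) = 23 → (5,23,6)
replace slot 3: 2·(5+23) − 6 = 50 → (5,23,50)
replace slot 1: 2·(23+50) − 5 = 141 → (141,23,50)
replace slot 2: 2·(141+50) − 23 = 359 → (141,359,50)

141,359,50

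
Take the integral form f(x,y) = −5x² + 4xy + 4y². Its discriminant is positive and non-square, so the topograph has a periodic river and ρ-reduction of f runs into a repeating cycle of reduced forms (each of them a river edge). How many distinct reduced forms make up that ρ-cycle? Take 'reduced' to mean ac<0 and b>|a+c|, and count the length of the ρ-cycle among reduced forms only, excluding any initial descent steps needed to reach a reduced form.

D = 96, ⌊√D⌋ = 9
river: ρ → (4,4,-5)
river: ρ → (-5,6,3)
river: ρ → (3,6,-5)
river: ρ → (-5,4,4)
ρ-cycle length = 4 (tail of 0 descent steps not counted)

4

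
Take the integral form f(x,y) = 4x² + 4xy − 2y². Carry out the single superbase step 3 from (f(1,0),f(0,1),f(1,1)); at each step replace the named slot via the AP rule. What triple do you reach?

start (4,-2,6) = (f(1,0),f(0,1),f(1,1))
replace slot 3: 2·(4+(-2)) − 6 = -2 → (4,-2,-2)

4,-2,-2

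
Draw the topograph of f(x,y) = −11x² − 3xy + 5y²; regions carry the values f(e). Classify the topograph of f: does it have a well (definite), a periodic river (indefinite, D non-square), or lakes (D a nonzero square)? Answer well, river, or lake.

D = b²−4ac = (-3)² − 4·(-11)·5 = 229
D > 0 non-square ⇒ indefinite ⇒ periodic river

river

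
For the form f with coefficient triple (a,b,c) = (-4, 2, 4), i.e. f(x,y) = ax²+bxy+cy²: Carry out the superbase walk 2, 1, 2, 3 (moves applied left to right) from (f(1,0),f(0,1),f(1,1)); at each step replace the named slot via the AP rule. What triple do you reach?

start (-4,4,2) = (f(1,0),f(0,1),f(1,1))
replace slot 2: 2·((-4)+2) − 4 = -8 → (-4,-8,2)
replace slot 1: 2·((-8)+2) − (-4) = -8 → (-8,-8,2)
replace slot 2: 2·((-8)+2) − (-8) = -4 → (-8,-4,2)
replace slot 3: 2·((-8)+(-4)) − 2 = -26 → (-8,-4,-26)

-8,-4,-26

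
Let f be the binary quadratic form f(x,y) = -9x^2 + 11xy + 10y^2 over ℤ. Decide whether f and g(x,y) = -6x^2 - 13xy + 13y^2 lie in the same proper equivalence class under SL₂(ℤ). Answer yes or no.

D₁ = 481, D₂ = 481
river cycle of f (length 30): (10, 9, -10), (-10, 11, 9), (9, 7, -12), (-12, 17, 4), (4, 15, -16), (-16, 17, 3), (3, 19, -10), (-10, 21, 1), (1, 21, -10), (-10, 19, 3), … (20 more)
river cycle of g (length 26): (13, 13, -6), (-6, 11, 15), (15, 19, -2), (-2, 21, 5), (5, 19, -6), (-6, 17, 8), (8, 15, -8), (-8, 17, 6), (6, 19, -5), (-5, 21, 2), … (16 more)
cycles differ ⇒ inequivalent

no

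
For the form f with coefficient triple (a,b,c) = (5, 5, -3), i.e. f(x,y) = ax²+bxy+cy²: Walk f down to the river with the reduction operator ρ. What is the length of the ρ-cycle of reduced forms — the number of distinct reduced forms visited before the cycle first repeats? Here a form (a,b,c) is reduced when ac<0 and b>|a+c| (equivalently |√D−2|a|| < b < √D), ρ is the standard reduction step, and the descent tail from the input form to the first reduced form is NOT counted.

D = 85, ⌊√D⌋ = 9
river: ρ → (-3,7,3)
river: ρ → (3,5,-5)
river: ρ → (-5,5,3)
river: ρ → (3,7,-3)
river: ρ → (-3,5,5)
river: ρ → (5,5,-3)
ρ-cycle length = 6 (tail of 0 descent steps not counted)

6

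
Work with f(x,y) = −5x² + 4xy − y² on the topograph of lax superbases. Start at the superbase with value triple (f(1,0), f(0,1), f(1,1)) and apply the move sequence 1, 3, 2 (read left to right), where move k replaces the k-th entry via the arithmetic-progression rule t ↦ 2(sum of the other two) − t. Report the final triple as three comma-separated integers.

start (-5,-1,-2) = (f(1,0),f(0,1),f(1,1))
replace slot 1: 2·((-1)+(-2)) − (-5) = -1 → (-1,-1,-2)
replace slot 3: 2·((-1)+(-1)) − (-2) = -2 → (-1,-1,-2)
replace slot 2: 2·((-1)+(-2)) − (-1) = -5 → (-1,-5,-2)

-1,-5,-2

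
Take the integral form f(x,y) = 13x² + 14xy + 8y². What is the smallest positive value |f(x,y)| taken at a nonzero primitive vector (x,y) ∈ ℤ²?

translate: b→-12 (≡14 mod 26), so (13,14,8)→(13,-12,7)
flip: (13,-12,7)→(7,12,13)
translate: b→-2 (≡12 mod 14), so (7,12,13)→(7,-2,8)
reduced (well bottom): (7,-2,8) with a≤c, −a<b≤a
well minimum = a = 7

7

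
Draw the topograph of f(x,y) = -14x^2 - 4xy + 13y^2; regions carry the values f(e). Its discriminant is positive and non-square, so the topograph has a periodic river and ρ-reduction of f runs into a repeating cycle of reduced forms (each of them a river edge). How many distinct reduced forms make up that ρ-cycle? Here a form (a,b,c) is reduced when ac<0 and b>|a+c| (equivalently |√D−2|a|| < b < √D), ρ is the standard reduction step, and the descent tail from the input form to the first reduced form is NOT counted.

D = 744, ⌊√D⌋ = 27
descent: ρ → (13,4,-14)  [lands on river]
river: ρ → (-14,24,3)
river: ρ → (3,24,-14)
river: ρ → (-14,4,13)
river: ρ → (13,22,-5)
river: ρ → (-5,18,21)
river: ρ → (21,24,-2)
river: ρ → (-2,24,21)
river: ρ → (21,18,-5)
river: ρ → (-5,22,13)
ρ-cycle length = 10 (tail of 1 descent step not counted)

10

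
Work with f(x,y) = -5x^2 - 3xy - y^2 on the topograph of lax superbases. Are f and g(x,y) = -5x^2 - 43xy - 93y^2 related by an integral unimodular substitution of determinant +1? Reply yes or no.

D₁ = -11, D₂ = -11
f is negative-definite; reduce −f:
−f: flip: (5,3,1)→(1,-3,5)
−f: translate: b→1 (≡-3 mod 2), so (1,-3,5)→(1,1,3)
−f: reduced (well bottom): (1,1,3) with a≤c, −a<b≤a
flip sign back: reduced form of f is (-1,-1,-3)
g is negative-definite; reduce −g:
−g: translate: b→3 (≡43 mod 10), so (5,43,93)→(5,3,1)
−g: flip: (5,3,1)→(1,-3,5)
−g: translate: b→1 (≡-3 mod 2), so (1,-3,5)→(1,1,3)
−g: reduced (well bottom): (1,1,3) with a≤c, −a<b≤a
flip sign back: reduced form of g is (-1,-1,-3)
reduced forms (-1, -1, -3) vs (-1, -1, -3) ⇒ equivalent

yes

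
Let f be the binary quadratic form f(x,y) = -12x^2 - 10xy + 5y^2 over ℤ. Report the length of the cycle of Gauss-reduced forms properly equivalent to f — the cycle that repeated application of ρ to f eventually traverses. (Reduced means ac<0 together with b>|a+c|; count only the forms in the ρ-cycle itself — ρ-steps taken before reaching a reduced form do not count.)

D = 340, ⌊√D⌋ = 18
descent: ρ → (5,10,-12)  [lands on river]
river: ρ → (-12,14,3)
river: ρ → (3,16,-7)
river: ρ → (-7,12,7)
river: ρ → (7,16,-3)
river: ρ → (-3,14,12)
river: ρ → (12,10,-5)
river: ρ → (-5,10,12)
river: ρ → (12,14,-3)
river: ρ → (-3,16,7)
river: ρ → (7,12,-7)
river: ρ → (-7,16,3)
river: ρ → (3,14,-12)
river: ρ → (-12,10,5)
ρ-cycle length = 14 (tail of 1 descent step not counted)

14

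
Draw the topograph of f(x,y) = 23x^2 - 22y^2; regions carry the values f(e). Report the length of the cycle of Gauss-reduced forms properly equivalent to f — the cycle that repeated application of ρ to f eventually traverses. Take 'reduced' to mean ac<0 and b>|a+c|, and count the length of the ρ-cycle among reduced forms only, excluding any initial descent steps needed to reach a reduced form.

D = 2024, ⌊√D⌋ = 44
descent: ρ → (-22,44,1)  [lands on river]
river: ρ → (1,44,-22)
ρ-cycle length = 2 (tail of 1 descent step not counted)

2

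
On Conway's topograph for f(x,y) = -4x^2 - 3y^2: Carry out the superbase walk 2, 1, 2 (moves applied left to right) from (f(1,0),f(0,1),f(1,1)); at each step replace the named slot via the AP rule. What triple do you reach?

start (-4,-3,-7) = (f(1,0),f(0,1),f(1,1))
replace slot 2: 2·((-4)+(-7)) − (-3) = -19 → (-4,-19,-7)
replace slot 1: 2·((-19)+(-7)) − (-4) = -48 → (-48,-19,-7)
replace slot 2: 2·((-48)+(-7)) − (-19) = -91 → (-48,-91,-7)

-48,-91,-7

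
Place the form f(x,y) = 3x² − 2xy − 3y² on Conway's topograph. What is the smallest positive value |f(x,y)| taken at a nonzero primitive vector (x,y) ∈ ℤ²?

descent: ρ → (-3,2,3)  [lands on river]
river: ρ → (3,4,-2)
river: ρ → (-2,4,3)
river: ρ → (3,2,-3)
river: ρ → (-3,4,2)
river: ρ → (2,4,-3)
closes: descent 1, river 6
min |a| on river = 2

2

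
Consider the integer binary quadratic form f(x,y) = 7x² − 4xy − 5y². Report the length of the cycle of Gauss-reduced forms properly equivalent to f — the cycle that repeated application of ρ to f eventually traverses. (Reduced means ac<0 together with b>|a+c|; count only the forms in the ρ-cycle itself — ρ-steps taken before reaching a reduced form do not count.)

D = 156, ⌊√D⌋ = 12
descent: ρ → (-5,4,7)  [lands on river]
river: ρ → (7,10,-2)
river: ρ → (-2,10,7)
river: ρ → (7,4,-5)
river: ρ → (-5,6,6)
river: ρ → (6,6,-5)
ρ-cycle length = 6 (tail of 1 descent step not counted)

6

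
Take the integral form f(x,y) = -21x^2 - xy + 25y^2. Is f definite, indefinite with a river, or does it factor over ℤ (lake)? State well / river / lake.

D = b²−4ac = (-1)² − 4·(-21)·25 = 2101
D > 0 non-square ⇒ indefinite ⇒ periodic river

river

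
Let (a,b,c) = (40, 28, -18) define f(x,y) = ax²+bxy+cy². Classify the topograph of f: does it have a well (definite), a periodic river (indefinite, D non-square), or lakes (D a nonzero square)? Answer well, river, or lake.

D = b²−4ac = 28² − 4·40·(-18) = 3664
D > 0 non-square ⇒ indefinite ⇒ periodic river

river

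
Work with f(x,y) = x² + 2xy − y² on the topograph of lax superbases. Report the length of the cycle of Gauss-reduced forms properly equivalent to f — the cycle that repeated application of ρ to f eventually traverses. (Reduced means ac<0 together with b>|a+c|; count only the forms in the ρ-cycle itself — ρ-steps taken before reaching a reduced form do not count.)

D = 8, ⌊√D⌋ = 2
river: ρ → (-1,2,1)
river: ρ → (1,2,-1)
ρ-cycle length = 2 (tail of 0 descent steps not counted)

2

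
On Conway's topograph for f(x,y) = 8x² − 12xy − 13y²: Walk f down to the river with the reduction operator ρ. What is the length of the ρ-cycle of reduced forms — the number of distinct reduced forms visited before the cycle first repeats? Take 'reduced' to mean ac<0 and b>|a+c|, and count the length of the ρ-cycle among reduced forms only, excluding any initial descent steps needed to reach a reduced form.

D = 560, ⌊√D⌋ = 23
descent: ρ → (-13,12,8)  [lands on river]
river: ρ → (8,20,-5)
river: ρ → (-5,20,8)
river: ρ → (8,12,-13)
river: ρ → (-13,14,7)
river: ρ → (7,14,-13)
ρ-cycle length = 6 (tail of 1 descent step not counted)

6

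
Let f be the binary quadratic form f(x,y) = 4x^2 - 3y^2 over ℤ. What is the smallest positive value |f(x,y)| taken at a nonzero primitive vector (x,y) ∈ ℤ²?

descent: ρ → (-3,6,1)  [lands on river]
river: ρ → (1,6,-3)
closes: descent 1, river 2
min |a| on river = 1

1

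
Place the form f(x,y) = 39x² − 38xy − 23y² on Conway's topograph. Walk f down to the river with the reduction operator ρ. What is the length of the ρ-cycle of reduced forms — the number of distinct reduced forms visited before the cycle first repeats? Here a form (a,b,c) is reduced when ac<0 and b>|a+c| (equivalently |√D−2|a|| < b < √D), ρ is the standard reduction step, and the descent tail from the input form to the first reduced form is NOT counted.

D = 5032, ⌊√D⌋ = 70
descent: ρ → (-23,38,39)  [lands on river]
river: ρ → (39,40,-22)
river: ρ → (-22,48,31)
river: ρ → (31,14,-39)
river: ρ → (-39,64,6)
river: ρ → (6,68,-17)
river: ρ → (-17,68,6)
river: ρ → (6,64,-39)
river: ρ → (-39,14,31)
river: ρ → (31,48,-22)
river: ρ → (-22,40,39)
river: ρ → (39,38,-23)
river: ρ → (-23,54,23)
river: ρ → (23,38,-39)
river: ρ → (-39,40,22)
river: ρ → (22,48,-31)
river: ρ → (-31,14,39)
river: ρ → (39,64,-6)
river: ρ → (-6,68,17)
river: ρ → (17,68,-6)
river: ρ → (-6,64,39)
river: ρ → (39,14,-31)
river: ρ → (-31,48,22)
river: ρ → (22,40,-39)
river: ρ → (-39,38,23)
river: ρ → (23,54,-23)
ρ-cycle length = 26 (tail of 1 descent step not counted)

26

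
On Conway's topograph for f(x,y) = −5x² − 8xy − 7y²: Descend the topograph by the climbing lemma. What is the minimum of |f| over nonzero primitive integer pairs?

translate: b→-2 (≡8 mod 10), so (5,8,7)→(5,-2,4)
flip: (5,-2,4)→(4,2,5)
reduced (well bottom): (4,2,5) with a≤c, −a<b≤a
well minimum |f| = |-4| = 4 (negative-definite)

4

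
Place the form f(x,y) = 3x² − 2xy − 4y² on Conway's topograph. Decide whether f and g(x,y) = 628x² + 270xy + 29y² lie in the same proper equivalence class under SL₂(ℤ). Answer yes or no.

D₁ = 52, D₂ = 52
river cycle of f (length 10): (-4, 2, 3), (3, 4, -3), (-3, 2, 4), (4, 6, -1), (-1, 6, 4), (4, 2, -3), (-3, 4, 3), (3, 2, -4), (-4, 6, 1), (1, 6, -4)
river cycle of g (length 10): (3, 4, -3), (-3, 2, 4), (4, 6, -1), (-1, 6, 4), (4, 2, -3), (-3, 4, 3), (3, 2, -4), (-4, 6, 1), (1, 6, -4), (-4, 2, 3)
cycles coincide ⇒ equivalent

yes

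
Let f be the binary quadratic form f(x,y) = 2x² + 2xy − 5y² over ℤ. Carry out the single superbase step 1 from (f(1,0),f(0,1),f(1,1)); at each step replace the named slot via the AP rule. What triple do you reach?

start (2,-5,-1) = (f(1,0),f(0,1),f(1,1))
replace slot 1: 2·((-5)+(-1)) − 2 = -14 → (-14,-5,-1)

-14,-5,-1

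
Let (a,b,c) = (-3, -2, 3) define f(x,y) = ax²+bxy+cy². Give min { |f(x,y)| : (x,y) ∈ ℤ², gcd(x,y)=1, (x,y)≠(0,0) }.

descent: ρ → (3,2,-3)  [lands on river]
river: ρ → (-3,4,2)
river: ρ → (2,4,-3)
river: ρ → (-3,2,3)
river: ρ → (3,4,-2)
river: ρ → (-2,4,3)
closes: descent 1, river 6
min |a| on river = 2

2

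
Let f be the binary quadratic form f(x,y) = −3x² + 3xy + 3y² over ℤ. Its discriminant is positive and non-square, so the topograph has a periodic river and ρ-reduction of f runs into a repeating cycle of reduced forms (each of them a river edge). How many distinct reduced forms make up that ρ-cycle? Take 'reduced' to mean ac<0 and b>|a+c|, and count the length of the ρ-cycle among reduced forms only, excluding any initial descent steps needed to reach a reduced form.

D = 45, ⌊√D⌋ = 6
river: ρ → (3,3,-3)
river: ρ → (-3,3,3)
ρ-cycle length = 2 (tail of 0 descent steps not counted)

2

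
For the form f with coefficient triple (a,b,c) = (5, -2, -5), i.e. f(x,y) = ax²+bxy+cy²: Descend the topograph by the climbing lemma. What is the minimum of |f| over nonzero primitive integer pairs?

descent: ρ → (-5,2,5)  [lands on river]
river: ρ → (5,8,-2)
river: ρ → (-2,8,5)
river: ρ → (5,2,-5)
river: ρ → (-5,8,2)
river: ρ → (2,8,-5)
closes: descent 1, river 6
min |a| on river = 2

2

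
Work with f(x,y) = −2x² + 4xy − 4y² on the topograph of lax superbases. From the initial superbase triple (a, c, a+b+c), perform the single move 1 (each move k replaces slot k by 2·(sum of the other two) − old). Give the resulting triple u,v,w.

start (-2,-4,-2) = (f(1,0),f(0,1),f(1,1))
replace slot 1: 2·((-4)+(-2)) − (-2) = -10 → (-10,-4,-2)

-10,-4,-2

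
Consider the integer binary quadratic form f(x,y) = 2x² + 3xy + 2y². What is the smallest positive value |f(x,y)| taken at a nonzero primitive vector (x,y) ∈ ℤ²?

translate: b→-1 (≡3 mod 4), so (2,3,2)→(2,-1,1)
flip: (2,-1,1)→(1,1,2)
reduced (well bottom): (1,1,2) with a≤c, −a<b≤a
well minimum = a = 1

1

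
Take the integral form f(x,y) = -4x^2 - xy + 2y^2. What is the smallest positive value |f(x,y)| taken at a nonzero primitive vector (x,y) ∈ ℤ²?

descent: ρ → (2,5,-1)  [lands on river]
river: ρ → (-1,5,2)
river: ρ → (2,3,-3)
river: ρ → (-3,3,2)
closes: descent 1, river 4
min |a| on river = 1

1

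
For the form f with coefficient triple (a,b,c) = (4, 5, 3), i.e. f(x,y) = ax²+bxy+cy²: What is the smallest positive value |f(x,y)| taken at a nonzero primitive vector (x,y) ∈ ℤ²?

translate: b→-3 (≡5 mod 8), so (4,5,3)→(4,-3,2)
flip: (4,-3,2)→(2,3,4)
translate: b→-1 (≡3 mod 4), so (2,3,4)→(2,-1,3)
reduced (well bottom): (2,-1,3) with a≤c, −a<b≤a
well minimum = a = 2

2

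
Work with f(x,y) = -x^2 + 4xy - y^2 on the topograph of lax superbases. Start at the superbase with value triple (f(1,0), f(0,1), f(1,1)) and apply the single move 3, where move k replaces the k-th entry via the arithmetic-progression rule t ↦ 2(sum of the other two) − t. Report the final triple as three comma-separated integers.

start (-1,-1,2) = (f(1,0),f(0,1),f(1,1))
replace slot 3: 2·((-1)+(-1)) − 2 = -6 → (-1,-1,-6)

-1,-1,-6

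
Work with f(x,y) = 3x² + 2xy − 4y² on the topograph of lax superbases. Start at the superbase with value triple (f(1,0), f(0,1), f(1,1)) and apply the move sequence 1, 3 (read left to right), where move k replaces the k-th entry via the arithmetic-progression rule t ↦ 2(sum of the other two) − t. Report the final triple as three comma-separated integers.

start (3,-4,1) = (f(1,0),f(0,1),f(1,1))
replace slot 1: 2·((-4)+1) − 3 = -9 → (-9,-4,1)
replace slot 3: 2·((-9)+(-4)) − 1 = -27 → (-9,-4,-27)

-9,-4,-27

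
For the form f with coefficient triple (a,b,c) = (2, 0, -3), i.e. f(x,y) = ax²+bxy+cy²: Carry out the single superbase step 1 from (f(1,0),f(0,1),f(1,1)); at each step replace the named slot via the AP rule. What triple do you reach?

start (2,-3,-1) = (f(1,0),f(0,1),f(1,1))
replace slot 1: 2·((-3)+(-1)) − 2 = -10 → (-10,-3,-1)

-10,-3,-1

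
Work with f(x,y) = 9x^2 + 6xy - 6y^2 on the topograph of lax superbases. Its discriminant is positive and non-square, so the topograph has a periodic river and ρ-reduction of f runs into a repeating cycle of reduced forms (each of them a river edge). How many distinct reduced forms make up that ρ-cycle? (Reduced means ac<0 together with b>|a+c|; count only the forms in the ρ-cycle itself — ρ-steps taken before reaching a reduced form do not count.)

D = 252, ⌊√D⌋ = 15
river: ρ → (-6,6,9)
river: ρ → (9,12,-3)
river: ρ → (-3,12,9)
river: ρ → (9,6,-6)
ρ-cycle length = 4 (tail of 0 descent steps not counted)

4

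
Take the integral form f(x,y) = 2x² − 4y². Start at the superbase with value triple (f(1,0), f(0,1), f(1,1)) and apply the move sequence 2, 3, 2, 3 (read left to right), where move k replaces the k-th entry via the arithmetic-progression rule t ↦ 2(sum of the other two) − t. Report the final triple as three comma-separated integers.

start (2,-4,-2) = (f(1,0),f(0,1),f(1,1))
replace slot 2: 2·(2+(-2)) − (-4) = 4 → (2,4,-2)
replace slot 3: 2·(2+4) − (-2) = 14 → (2,4,14)
replace slot 2: 2·(2+14) − 4 = 28 → (2,28,14)
replace slot 3: 2·(2+28) − 14 = 46 → (2,28,46)

2,28,46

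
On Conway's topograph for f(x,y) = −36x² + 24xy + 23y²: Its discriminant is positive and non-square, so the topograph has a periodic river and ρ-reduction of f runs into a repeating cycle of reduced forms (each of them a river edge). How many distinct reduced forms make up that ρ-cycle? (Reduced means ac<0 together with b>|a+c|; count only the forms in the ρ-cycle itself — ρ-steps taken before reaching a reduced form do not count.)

D = 3888, ⌊√D⌋ = 62
river: ρ → (23,22,-37)
river: ρ → (-37,52,8)
river: ρ → (8,60,-9)
river: ρ → (-9,48,44)
river: ρ → (44,40,-13)
river: ρ → (-13,38,47)
river: ρ → (47,56,-4)
river: ρ → (-4,56,47)
river: ρ → (47,38,-13)
river: ρ → (-13,40,44)
river: ρ → (44,48,-9)
river: ρ → (-9,60,8)
river: ρ → (8,52,-37)
river: ρ → (-37,22,23)
river: ρ → (23,24,-36)
river: ρ → (-36,48,11)
river: ρ → (11,62,-1)
river: ρ → (-1,62,11)
river: ρ → (11,48,-36)
river: ρ → (-36,24,23)
ρ-cycle length = 20 (tail of 0 descent steps not counted)

20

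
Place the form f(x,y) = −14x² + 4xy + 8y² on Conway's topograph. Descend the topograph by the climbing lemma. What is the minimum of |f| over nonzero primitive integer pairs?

descent: ρ → (8,12,-10)  [lands on river]
river: ρ → (-10,8,10)
river: ρ → (10,12,-8)
river: ρ → (-8,20,2)
river: ρ → (2,20,-8)
river: ρ → (-8,12,10)
river: ρ → (10,8,-10)
river: ρ → (-10,12,8)
river: ρ → (8,20,-2)
river: ρ → (-2,20,8)
closes: descent 1, river 10
min |a| on river = 2

2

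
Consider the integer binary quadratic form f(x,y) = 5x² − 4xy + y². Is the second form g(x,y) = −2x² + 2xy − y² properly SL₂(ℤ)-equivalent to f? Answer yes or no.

D₁ = -4, D₂ = -4
f: flip: (5,-4,1)→(1,4,5)
f: translate: b→0 (≡4 mod 2), so (1,4,5)→(1,0,1)
f: reduced (well bottom): (1,0,1) with a≤c, −a<b≤a
g is negative-definite; reduce −g:
−g: translate: b→2 (≡-2 mod 4), so (2,-2,1)→(2,2,1)
−g: flip: (2,2,1)→(1,-2,2)
−g: translate: b→0 (≡-2 mod 2), so (1,-2,2)→(1,0,1)
−g: reduced (well bottom): (1,0,1) with a≤c, −a<b≤a
flip sign back: reduced form of g is (-1,0,-1)
reduced forms (1, 0, 1) vs (-1, 0, -1) ⇒ inequivalent

no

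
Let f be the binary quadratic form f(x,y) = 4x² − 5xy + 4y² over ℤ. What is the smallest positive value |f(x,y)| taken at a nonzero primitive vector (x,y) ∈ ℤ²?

translate: b→3 (≡-5 mod 8), so (4,-5,4)→(4,3,3)
flip: (4,3,3)→(3,-3,4)
translate: b→3 (≡-3 mod 6), so (3,-3,4)→(3,3,4)
reduced (well bottom): (3,3,4) with a≤c, −a<b≤a
well minimum = a = 3

3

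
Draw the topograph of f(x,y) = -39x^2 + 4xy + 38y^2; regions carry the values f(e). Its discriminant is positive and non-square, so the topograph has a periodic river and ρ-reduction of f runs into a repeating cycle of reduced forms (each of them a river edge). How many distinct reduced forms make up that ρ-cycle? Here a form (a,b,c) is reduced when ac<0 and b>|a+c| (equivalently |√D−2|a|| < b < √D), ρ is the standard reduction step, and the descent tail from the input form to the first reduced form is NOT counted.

D = 5944, ⌊√D⌋ = 77
river: ρ → (38,72,-5)
river: ρ → (-5,68,66)
river: ρ → (66,64,-7)
river: ρ → (-7,76,6)
river: ρ → (6,68,-55)
river: ρ → (-55,42,19)
river: ρ → (19,72,-10)
river: ρ → (-10,68,33)
river: ρ → (33,64,-14)
river: ρ → (-14,76,3)
river: ρ → (3,74,-39)
river: ρ → (-39,4,38)
ρ-cycle length = 12 (tail of 0 descent steps not counted)

12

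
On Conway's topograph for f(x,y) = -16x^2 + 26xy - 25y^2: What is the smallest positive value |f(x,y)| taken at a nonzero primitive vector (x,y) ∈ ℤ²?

translate: b→6 (≡-26 mod 32), so (16,-26,25)→(16,6,15)
flip: (16,6,15)→(15,-6,16)
reduced (well bottom): (15,-6,16) with a≤c, −a<b≤a
well minimum |f| = |-15| = 15 (negative-definite)

15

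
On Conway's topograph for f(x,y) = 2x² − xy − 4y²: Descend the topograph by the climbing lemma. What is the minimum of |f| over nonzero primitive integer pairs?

descent: ρ → (-4,1,2)
descent: ρ → (2,3,-3)  [lands on river]
river: ρ → (-3,3,2)
river: ρ → (2,5,-1)
river: ρ → (-1,5,2)
closes: descent 2, river 4
min |a| on river = 1

1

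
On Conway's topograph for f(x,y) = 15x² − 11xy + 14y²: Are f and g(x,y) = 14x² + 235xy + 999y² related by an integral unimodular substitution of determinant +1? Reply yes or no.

D₁ = -719, D₂ = -719
f: flip: (15,-11,14)→(14,11,15)
f: reduced (well bottom): (14,11,15) with a≤c, −a<b≤a
g: translate: b→11 (≡235 mod 28), so (14,235,999)→(14,11,15)
g: reduced (well bottom): (14,11,15) with a≤c, −a<b≤a
reduced forms (14, 11, 15) vs (14, 11, 15) ⇒ equivalent

yes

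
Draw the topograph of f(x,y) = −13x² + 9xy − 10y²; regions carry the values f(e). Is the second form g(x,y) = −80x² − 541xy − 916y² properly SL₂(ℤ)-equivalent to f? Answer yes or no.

D₁ = -439, D₂ = -439
f is negative-definite; reduce −f:
−f: flip: (13,-9,10)→(10,9,13)
−f: reduced (well bottom): (10,9,13) with a≤c, −a<b≤a
flip sign back: reduced form of f is (-10,-9,-13)
g is negative-definite; reduce −g:
−g: translate: b→61 (≡541 mod 160), so (80,541,916)→(80,61,13)
−g: flip: (80,61,13)→(13,-61,80)
−g: translate: b→-9 (≡-61 mod 26), so (13,-61,80)→(13,-9,10)
−g: flip: (13,-9,10)→(10,9,13)
−g: reduced (well bottom): (10,9,13) with a≤c, −a<b≤a
flip sign back: reduced form of g is (-10,-9,-13)
reduced forms (-10, -9, -13) vs (-10, -9, -13) ⇒ equivalent

yes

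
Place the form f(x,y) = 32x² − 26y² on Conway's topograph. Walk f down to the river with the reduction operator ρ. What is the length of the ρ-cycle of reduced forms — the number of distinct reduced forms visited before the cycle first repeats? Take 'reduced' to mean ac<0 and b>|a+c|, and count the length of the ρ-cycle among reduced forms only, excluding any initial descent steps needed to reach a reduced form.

D = 3328, ⌊√D⌋ = 57
descent: ρ → (-26,52,6)  [lands on river]
river: ρ → (6,56,-8)
river: ρ → (-8,56,6)
river: ρ → (6,52,-26)
ρ-cycle length = 4 (tail of 1 descent step not counted)

4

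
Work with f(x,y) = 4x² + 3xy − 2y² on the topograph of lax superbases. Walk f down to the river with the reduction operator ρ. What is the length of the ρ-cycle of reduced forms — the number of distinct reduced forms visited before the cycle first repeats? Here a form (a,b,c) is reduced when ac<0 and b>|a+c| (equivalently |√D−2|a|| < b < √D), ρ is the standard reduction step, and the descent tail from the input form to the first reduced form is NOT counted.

D = 41, ⌊√D⌋ = 6
river: ρ → (-2,5,2)
river: ρ → (2,3,-4)
river: ρ → (-4,5,1)
river: ρ → (1,5,-4)
river: ρ → (-4,3,2)
river: ρ → (2,5,-2)
river: ρ → (-2,3,4)
river: ρ → (4,5,-1)
river: ρ → (-1,5,4)
river: ρ → (4,3,-2)
ρ-cycle length = 10 (tail of 0 descent steps not counted)

10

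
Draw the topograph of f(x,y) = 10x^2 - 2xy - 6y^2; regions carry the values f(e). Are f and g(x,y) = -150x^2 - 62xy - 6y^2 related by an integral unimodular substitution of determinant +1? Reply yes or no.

D₁ = 244, D₂ = 244
river cycle of f (length 6): (-6, 14, 2), (2, 14, -6), (-6, 10, 6), (6, 14, -2), (-2, 14, 6), (6, 10, -6)
river cycle of g (length 6): (-6, 14, 2), (2, 14, -6), (-6, 10, 6), (6, 14, -2), (-2, 14, 6), (6, 10, -6)
cycles coincide ⇒ equivalent

yes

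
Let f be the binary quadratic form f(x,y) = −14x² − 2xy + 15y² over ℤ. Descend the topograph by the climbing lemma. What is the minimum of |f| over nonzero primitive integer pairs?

descent: ρ → (15,2,-14)  [lands on river]
river: ρ → (-14,26,3)
river: ρ → (3,28,-5)
river: ρ → (-5,22,18)
river: ρ → (18,14,-9)
river: ρ → (-9,22,10)
river: ρ → (10,18,-13)
river: ρ → (-13,8,15)
river: ρ → (15,22,-6)
river: ρ → (-6,26,7)
river: ρ → (7,16,-21)
river: ρ → (-21,26,2)
river: ρ → (2,26,-21)
river: ρ → (-21,16,7)
river: ρ → (7,26,-6)
river: ρ → (-6,22,15)
river: ρ → (15,8,-13)
river: ρ → (-13,18,10)
river: ρ → (10,22,-9)
river: ρ → (-9,14,18)
river: ρ → (18,22,-5)
river: ρ → (-5,28,3)
river: ρ → (3,26,-14)
river: ρ → (-14,2,15)
river: ρ → (15,28,-1)
river: ρ → (-1,28,15)
closes: descent 1, river 26
min |a| on river = 1

1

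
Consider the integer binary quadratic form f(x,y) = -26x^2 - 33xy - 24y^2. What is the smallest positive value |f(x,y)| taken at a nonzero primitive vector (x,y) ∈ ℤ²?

translate: b→-19 (≡33 mod 52), so (26,33,24)→(26,-19,17)
flip: (26,-19,17)→(17,19,26)
translate: b→-15 (≡19 mod 34), so (17,19,26)→(17,-15,24)
reduced (well bottom): (17,-15,24) with a≤c, −a<b≤a
well minimum |f| = |-17| = 17 (negative-definite)

17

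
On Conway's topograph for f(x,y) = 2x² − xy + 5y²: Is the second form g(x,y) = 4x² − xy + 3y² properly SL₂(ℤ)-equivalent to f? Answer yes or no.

D₁ = -39, D₂ = -47
discriminants differ ⇒ not SL₂(ℤ)-equivalent

no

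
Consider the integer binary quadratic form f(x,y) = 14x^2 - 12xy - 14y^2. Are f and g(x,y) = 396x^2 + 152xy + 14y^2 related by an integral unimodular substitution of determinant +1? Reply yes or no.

D₁ = 928, D₂ = 928
river cycle of f (length 14): (-14, 12, 14), (14, 16, -12), (-12, 8, 18), (18, 28, -2), (-2, 28, 18), (18, 8, -12), (-12, 16, 14), (14, 12, -14), (-14, 16, 12), (12, 8, -18), … (4 more)
river cycle of g (length 14): (14, 16, -12), (-12, 8, 18), (18, 28, -2), (-2, 28, 18), (18, 8, -12), (-12, 16, 14), (14, 12, -14), (-14, 16, 12), (12, 8, -18), (-18, 28, 2), … (4 more)
cycles coincide ⇒ equivalent

yes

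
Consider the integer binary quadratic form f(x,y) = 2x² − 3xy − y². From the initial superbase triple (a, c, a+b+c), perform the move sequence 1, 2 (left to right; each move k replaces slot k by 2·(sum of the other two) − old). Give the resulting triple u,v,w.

start (2,-1,-2) = (f(1,0),f(0,1),f(1,1))
replace slot 1: 2·((-1)+(-2)) − 2 = -8 → (-8,-1,-2)
replace slot 2: 2·((-8)+(-2)) − (-1) = -19 → (-8,-19,-2)

-8,-19,-2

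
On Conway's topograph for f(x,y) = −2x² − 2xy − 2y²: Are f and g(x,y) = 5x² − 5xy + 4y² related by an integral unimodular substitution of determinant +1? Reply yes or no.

D₁ = -12, D₂ = -55
discriminants differ ⇒ not SL₂(ℤ)-equivalent

no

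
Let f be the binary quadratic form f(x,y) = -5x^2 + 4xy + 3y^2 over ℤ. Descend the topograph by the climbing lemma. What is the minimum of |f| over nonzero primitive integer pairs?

river: ρ → (3,8,-1)
river: ρ → (-1,8,3)
river: ρ → (3,4,-5)
river: ρ → (-5,6,2)
river: ρ → (2,6,-5)
river: ρ → (-5,4,3)
closes: descent 0, river 6
min |a| on river = 1

1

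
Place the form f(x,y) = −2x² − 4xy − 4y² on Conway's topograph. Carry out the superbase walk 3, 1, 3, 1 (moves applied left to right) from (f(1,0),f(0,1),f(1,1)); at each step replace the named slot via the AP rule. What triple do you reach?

start (-2,-4,-10) = (f(1,0),f(0,1),f(1,1))
replace slot 3: 2·((-2)+(-4)) − (-10) = -2 → (-2,-4,-2)
replace slot 1: 2·((-4)+(-2)) − (-2) = -10 → (-10,-4,-2)
replace slot 3: 2·((-10)+(-4)) − (-2) = -26 → (-10,-4,-26)
replace slot 1: 2·((-4)+(-26)) − (-10) = -50 → (-50,-4,-26)

-50,-4,-26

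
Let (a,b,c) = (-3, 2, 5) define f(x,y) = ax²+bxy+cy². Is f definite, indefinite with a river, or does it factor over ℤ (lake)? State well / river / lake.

D = b²−4ac = 2² − 4·(-3)·5 = 64
D = 8² is a perfect square ⇒ form factors over ℤ ⇒ lakes

lake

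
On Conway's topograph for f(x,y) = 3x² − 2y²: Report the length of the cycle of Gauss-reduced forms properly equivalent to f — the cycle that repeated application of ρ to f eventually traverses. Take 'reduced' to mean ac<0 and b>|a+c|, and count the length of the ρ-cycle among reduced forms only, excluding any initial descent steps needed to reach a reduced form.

D = 24, ⌊√D⌋ = 4
descent: ρ → (-2,4,1)  [lands on river]
river: ρ → (1,4,-2)
ρ-cycle length = 2 (tail of 1 descent step not counted)

2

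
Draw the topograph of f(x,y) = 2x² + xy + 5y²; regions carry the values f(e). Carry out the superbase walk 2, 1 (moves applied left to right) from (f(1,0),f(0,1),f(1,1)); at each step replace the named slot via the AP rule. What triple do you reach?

start (2,5,8) = (f(1,0),f(0,1),f(1,1))
replace slot 2: 2·(2+8) − 5 = 15 → (2,15,8)
replace slot 1: 2·(15+8) − 2 = 44 → (44,15,8)

44,15,8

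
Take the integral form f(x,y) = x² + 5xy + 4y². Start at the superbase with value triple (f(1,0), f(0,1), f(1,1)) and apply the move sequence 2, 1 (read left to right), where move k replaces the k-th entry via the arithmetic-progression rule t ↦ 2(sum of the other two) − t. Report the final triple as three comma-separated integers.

start (1,4,10) = (f(1,0),f(0,1),f(1,1))
replace slot 2: 2·(1+10) − 4 = 18 → (1,18,10)
replace slot 1: 2·(18+10) − 1 = 55 → (55,18,10)

55,18,10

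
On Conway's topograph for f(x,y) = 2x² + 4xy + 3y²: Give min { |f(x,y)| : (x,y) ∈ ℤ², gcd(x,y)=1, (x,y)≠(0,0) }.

translate: b→0 (≡4 mod 4), so (2,4,3)→(2,0,1)
flip: (2,0,1)→(1,0,2)
reduced (well bottom): (1,0,2) with a≤c, −a<b≤a
well minimum = a = 1

1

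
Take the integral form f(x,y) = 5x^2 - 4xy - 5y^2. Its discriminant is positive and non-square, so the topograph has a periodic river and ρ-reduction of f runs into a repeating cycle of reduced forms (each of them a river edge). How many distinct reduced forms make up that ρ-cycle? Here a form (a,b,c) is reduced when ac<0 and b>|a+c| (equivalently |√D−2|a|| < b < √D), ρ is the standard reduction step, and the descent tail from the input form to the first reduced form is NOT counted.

D = 116, ⌊√D⌋ = 10
descent: ρ → (-5,4,5)  [lands on river]
river: ρ → (5,6,-4)
river: ρ → (-4,10,1)
river: ρ → (1,10,-4)
river: ρ → (-4,6,5)
river: ρ → (5,4,-5)
river: ρ → (-5,6,4)
river: ρ → (4,10,-1)
river: ρ → (-1,10,4)
river: ρ → (4,6,-5)
ρ-cycle length = 10 (tail of 1 descent step not counted)

10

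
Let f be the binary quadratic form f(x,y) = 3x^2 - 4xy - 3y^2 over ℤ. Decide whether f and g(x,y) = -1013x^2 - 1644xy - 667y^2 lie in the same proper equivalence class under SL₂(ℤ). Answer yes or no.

D₁ = 52, D₂ = 52
river cycle of f (length 10): (-3, 4, 3), (3, 2, -4), (-4, 6, 1), (1, 6, -4), (-4, 2, 3), (3, 4, -3), (-3, 2, 4), (4, 6, -1), (-1, 6, 4), (4, 2, -3)
river cycle of g (length 10): (-3, 4, 3), (3, 2, -4), (-4, 6, 1), (1, 6, -4), (-4, 2, 3), (3, 4, -3), (-3, 2, 4), (4, 6, -1), (-1, 6, 4), (4, 2, -3)
cycles coincide ⇒ equivalent

yes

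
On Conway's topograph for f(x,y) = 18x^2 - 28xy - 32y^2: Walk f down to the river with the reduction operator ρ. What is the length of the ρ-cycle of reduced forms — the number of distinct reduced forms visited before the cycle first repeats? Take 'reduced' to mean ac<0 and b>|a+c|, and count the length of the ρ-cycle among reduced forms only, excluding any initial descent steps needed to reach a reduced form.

D = 3088, ⌊√D⌋ = 55
descent: ρ → (-32,28,18)  [lands on river]
river: ρ → (18,44,-16)
river: ρ → (-16,52,6)
river: ρ → (6,44,-48)
river: ρ → (-48,52,2)
river: ρ → (2,52,-48)
river: ρ → (-48,44,6)
river: ρ → (6,52,-16)
river: ρ → (-16,44,18)
river: ρ → (18,28,-32)
river: ρ → (-32,36,14)
river: ρ → (14,48,-14)
river: ρ → (-14,36,32)
river: ρ → (32,28,-18)
river: ρ → (-18,44,16)
river: ρ → (16,52,-6)
river: ρ → (-6,44,48)
river: ρ → (48,52,-2)
river: ρ → (-2,52,48)
river: ρ → (48,44,-6)
river: ρ → (-6,52,16)
river: ρ → (16,44,-18)
river: ρ → (-18,28,32)
river: ρ → (32,36,-14)
river: ρ → (-14,48,14)
river: ρ → (14,36,-32)
ρ-cycle length = 26 (tail of 1 descent step not counted)

26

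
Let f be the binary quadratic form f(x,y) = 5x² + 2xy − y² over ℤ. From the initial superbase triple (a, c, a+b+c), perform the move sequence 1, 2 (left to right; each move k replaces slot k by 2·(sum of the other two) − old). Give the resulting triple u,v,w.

start (5,-1,6) = (f(1,0),f(0,1),f(1,1))
replace slot 1: 2·((-1)+6) − 5 = 5 → (5,-1,6)
replace slot 2: 2·(5+6) − (-1) = 23 → (5,23,6)

5,23,6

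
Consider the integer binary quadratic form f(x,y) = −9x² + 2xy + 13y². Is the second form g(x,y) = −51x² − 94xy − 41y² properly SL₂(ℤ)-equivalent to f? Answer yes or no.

D₁ = 472, D₂ = 472
river cycle of f (length 10): (-9, 20, 2), (2, 20, -9), (-9, 16, 6), (6, 20, -3), (-3, 16, 18), (18, 20, -1), (-1, 20, 18), (18, 16, -3), (-3, 20, 6), (6, 16, -9)
river cycle of g (length 10): (2, 20, -9), (-9, 16, 6), (6, 20, -3), (-3, 16, 18), (18, 20, -1), (-1, 20, 18), (18, 16, -3), (-3, 20, 6), (6, 16, -9), (-9, 20, 2)
cycles coincide ⇒ equivalent

yes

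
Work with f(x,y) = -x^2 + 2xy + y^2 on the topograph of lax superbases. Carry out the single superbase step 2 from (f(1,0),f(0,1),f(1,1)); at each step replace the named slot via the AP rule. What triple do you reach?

start (-1,1,2) = (f(1,0),f(0,1),f(1,1))
replace slot 2: 2·((-1)+2) − 1 = 1 → (-1,1,2)

-1,1,2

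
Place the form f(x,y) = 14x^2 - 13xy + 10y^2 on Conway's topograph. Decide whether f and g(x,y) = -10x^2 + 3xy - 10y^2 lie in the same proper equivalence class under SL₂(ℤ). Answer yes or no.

D₁ = -391, D₂ = -391
f: flip: (14,-13,10)→(10,13,14)
f: translate: b→-7 (≡13 mod 20), so (10,13,14)→(10,-7,11)
f: reduced (well bottom): (10,-7,11) with a≤c, −a<b≤a
g is negative-definite; reduce −g:
−g: flip: (10,-3,10)→(10,3,10)
−g: reduced (well bottom): (10,3,10) with a≤c, −a<b≤a
flip sign back: reduced form of g is (-10,-3,-10)
reduced forms (10, -7, 11) vs (-10, -3, -10) ⇒ inequivalent

no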